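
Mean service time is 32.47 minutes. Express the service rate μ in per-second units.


μ = 1/(service time) in consistent units.
1 second = 0.0166667 min, so μ = 0.0166667/32.47 = 0.0005133 per second

Final: 0.0005133 /sec


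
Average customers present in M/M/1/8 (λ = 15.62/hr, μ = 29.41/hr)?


ρ = 15.62/29.41 = 0.5311
L = ρ[1 − (K+1)ρ^K + Kρ^(K+1)] / [(1−ρ)(1−ρ^(K+1))]
Numerator: 0.5311·(1 − 9·0.006331 + 8·0.003363) = 0.515136
Denominator: (0.4689)·(0.996637) = 0.467311
L = 0.515136/0.467311 = 1.1023

Final: 1.1023


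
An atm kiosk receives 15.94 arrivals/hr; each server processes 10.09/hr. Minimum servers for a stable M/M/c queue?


Stability requires cμ > λ ⇔ c > λ/μ.
λ/μ = 15.94/10.09 = 1.5798
Minimum integer c = ⌊1.5798⌋ + 1 = 2
Check: 2·10.09 = 20.18 > 15.94, while 1·10.09 = 10.09 ≤ 15.94

Final: 2 servers


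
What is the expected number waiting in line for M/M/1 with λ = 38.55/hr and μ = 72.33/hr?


ρ = 38.55/72.33 = 0.5330
Lq = ρ²/(1−ρ) = 0.2841/0.4670 = 0.6082

Final: 0.6082


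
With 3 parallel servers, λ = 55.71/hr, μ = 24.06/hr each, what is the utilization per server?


ρ = λ/(cμ) = 55.71/(3·24.06) = 55.71/72.18 = 0.7718

Final: 0.7718


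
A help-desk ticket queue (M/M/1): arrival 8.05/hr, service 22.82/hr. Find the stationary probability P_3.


ρ = 8.05/22.82 = 0.3528
P_n = (1−ρ)·ρ^n = (1 − 0.3528)·0.3528^3 = 0.6472·0.043898 = 0.028412

Final: 0.028412


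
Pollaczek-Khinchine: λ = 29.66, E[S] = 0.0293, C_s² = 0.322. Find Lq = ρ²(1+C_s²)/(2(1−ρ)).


ρ = λ·E[S] = 29.66·0.0293 = 0.8690
Lq = ρ²(1+C_s²)/(2(1−ρ)) = 0.7552·(1+0.322)/(2·0.1310)
= 0.7552·1.3220/0.2619 = 3.81183

Final: 3.81183


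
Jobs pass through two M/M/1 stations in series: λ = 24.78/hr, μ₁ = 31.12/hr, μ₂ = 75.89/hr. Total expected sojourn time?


Each node sees arrival rate λ = 24.78/hr (tandem ⇒ throughput preserved).
W₁ = 1/(μ₁−λ) = 1/(31.12−24.78) = 0.15773 hr
W₂ = 1/(μ₂−λ) = 1/(75.89−24.78) = 0.01957 hr
W_total = W₁ + W₂ = 0.15773 + 0.01957 = 0.17729 hr

Final: 0.17729 hr


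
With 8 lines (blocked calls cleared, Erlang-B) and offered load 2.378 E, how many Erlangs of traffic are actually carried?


B(8,2.378) = 0.002354 (Erlang-B)
Carried load = a(1 − B) = 2.378·(1 − 0.002354) = 2.378·0.997646 = 2.3724 E

Final: 2.3724 Erlangs


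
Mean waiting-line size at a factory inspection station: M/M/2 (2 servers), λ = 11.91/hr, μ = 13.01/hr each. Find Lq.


a = λ/μ = 0.9154; ρ = a/2 = 0.4577
P₀ = 0.372001
Lq = P₀·a^c·ρ / (c!·(1−ρ)²) = 0.372001·0.83805·0.4577/(2·0.29406)
= 0.24263

Final: 0.24263


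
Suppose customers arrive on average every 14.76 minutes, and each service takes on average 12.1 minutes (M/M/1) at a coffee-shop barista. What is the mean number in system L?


λ = 60/14.76 = 4.0650 /hr
μ = 60/12.1 = 4.9587 /hr
ρ = λ/μ = 4.0650/4.9587 = 0.8198
L = ρ/(1−ρ) = 0.8198/0.1802 = 4.5489

Final: 4.5489


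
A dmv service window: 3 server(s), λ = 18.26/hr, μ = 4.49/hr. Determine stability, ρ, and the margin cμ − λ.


Total capacity cμ = 3·4.49 = 13.47/hr
ρ = λ/(cμ) = 18.26/13.47 = 1.3556
Stable ⇔ ρ < 1: NO
Spare capacity = cμ − λ = 13.47 − 18.26 = -4.79/hr

Final: ρ = 1.3556; unstable; margin = -4.79/hr


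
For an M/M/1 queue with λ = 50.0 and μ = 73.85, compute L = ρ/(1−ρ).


ρ = λ/μ = 50.0/73.85 = 0.6770
L = ρ/(1−ρ) = 0.6770/(1 − 0.6770) = 0.6770/0.3230 = 2.0964

Final: 2.0964


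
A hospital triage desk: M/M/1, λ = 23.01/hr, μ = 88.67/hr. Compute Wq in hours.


ρ = 23.01/88.67 = 0.2595
Wq = ρ/(μ−λ) = 0.2595/(88.67 − 23.01) = 0.2595/65.66 = 0.003952 hr

Final: 0.003952 hr


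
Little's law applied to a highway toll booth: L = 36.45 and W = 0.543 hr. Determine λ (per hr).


λ = L/W = 36.45/0.543 = 67.1271 /hr

Final: 67.1271 /hr


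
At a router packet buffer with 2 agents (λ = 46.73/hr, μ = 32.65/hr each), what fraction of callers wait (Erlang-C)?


a = λ/μ = 1.4312; ρ = a/2 = 0.7156
P₀ = 0.165759 (from M/M/c formula)
C(c,a) = [a^c/(c!(1−ρ))]·P₀ = [2.04845/(2·0.2844)]·0.165759
= 3.60161·0.165759 = 0.597000

Final: 0.597000


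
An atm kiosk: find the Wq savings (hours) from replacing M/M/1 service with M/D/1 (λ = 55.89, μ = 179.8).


ρ = 55.89/179.8 = 0.3108
Wq(M/M/1) = ρ/(μ−λ) = 0.3108/123.91 = 0.002509 hr
Wq(M/D/1) = ρ/(2(μ−λ)) = 0.001254 hr
Savings = 0.002509 − 0.001254 = 0.001254 hr

Final: 0.001254 hr


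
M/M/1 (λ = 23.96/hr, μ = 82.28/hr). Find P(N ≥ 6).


ρ = 23.96/82.28 = 0.2912
P(N ≥ n) = ρ^n = 0.2912^6 = 0.0006098

Final: 0.0006098


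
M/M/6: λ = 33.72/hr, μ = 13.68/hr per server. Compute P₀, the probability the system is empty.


a = λ/μ = 33.72/13.68 = 2.4649; ρ = a/c = 0.4108
Σ_{k=0}^{5} a^k/k! (terms k=0..5) = 1.00000 + 2.46491 + 3.03790 + 2.49605 + 1.53814 + 0.75827 = 11.29527
Tail: a^6/(6!(1−ρ)) = 224.28943/(720·0.5892) = 0.52872
P₀ = 1/(11.29527 + 0.52872) = 1/11.82399 = 0.084574

Final: 0.084574


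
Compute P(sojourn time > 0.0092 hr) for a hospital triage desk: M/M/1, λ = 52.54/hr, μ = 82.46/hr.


W ~ Exponential(μ−λ) for M/M/1.
μ − λ = 82.46 − 52.54 = 29.9200
P(W > t) = e^{−(μ−λ)t} = e^{−0.2753} = 0.759372

Final: 0.759372


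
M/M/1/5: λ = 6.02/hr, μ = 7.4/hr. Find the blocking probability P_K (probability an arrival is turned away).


ρ = λ/μ = 6.02/7.4 = 0.8135
P_K = (1−ρ)ρ^K/(1−ρ^(K+1)) = (0.1865·0.356307)/(1 − 0.289860)
= 0.066446/0.710140 = 0.093568

Final: 0.093568


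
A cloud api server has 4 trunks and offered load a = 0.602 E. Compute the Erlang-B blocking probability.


B(c,a) = (a^c/c!) / Σ_{k=0}^{c} a^k/k!
a^4/4! = 0.005472
Σ terms (k=0..4): 1.00000 + 0.60200 + 0.18120 + 0.03636 + 0.005472 = 1.825036
B = 0.005472/1.825036 = 0.002998

Final: 0.002998


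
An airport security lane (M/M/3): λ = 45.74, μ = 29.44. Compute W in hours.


a = 1.5537; ρ = 0.5179; P₀ = 0.197741
Lq = P₀·a^c·ρ/(c!(1−ρ)²) = 0.27540
Wq = Lq/λ = 0.27540/45.74 = 0.006021 hr
W = Wq + 1/μ = 0.006021 + 0.03397 = 0.03999 hr

Final: 0.03999 hr


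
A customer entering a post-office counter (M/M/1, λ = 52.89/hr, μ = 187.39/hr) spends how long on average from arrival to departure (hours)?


W = 1/(μ−λ) = 1/(187.39 − 52.89) = 1/134.50 = 0.007435 hr

Final: 0.007435 hr


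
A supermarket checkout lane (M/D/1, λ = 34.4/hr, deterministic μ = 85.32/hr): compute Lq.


ρ = 34.4/85.32 = 0.4032
M/D/1: Lq = ρ²/(2(1−ρ)) = 0.1626/(2·0.5968) = 0.13619

Final: 0.13619


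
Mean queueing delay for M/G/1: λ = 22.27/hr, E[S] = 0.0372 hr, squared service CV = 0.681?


ρ = λ·E[S] = 22.27·0.0372 = 0.8284
E[S²] = E[S]²(1+C_s²) = 0.0372²·(1+0.681) = 0.002326
Wq = λ·E[S²]/(2(1−ρ)) = 22.27·0.002326/(2·0.1716) = 0.15099 hr

Final: 0.15099 hr


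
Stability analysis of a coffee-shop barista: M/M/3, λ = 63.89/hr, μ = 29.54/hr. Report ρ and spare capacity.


Total capacity cμ = 3·29.54 = 88.62/hr
ρ = λ/(cμ) = 63.89/88.62 = 0.7209
Stable ⇔ ρ < 1: YES
Spare capacity = cμ − λ = 88.62 − 63.89 = 24.73/hr

Final: ρ = 0.7209; stable; margin = 24.73/hr


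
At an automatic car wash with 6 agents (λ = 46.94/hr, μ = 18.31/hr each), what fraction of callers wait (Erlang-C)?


a = λ/μ = 2.5636; ρ = a/6 = 0.4273
P₀ = 0.076519 (from M/M/c formula)
C(c,a) = [a^c/(c!(1−ρ))]·P₀ = [283.87585/(720·0.5727)]·0.076519
= 0.68841·0.076519 = 0.052676

Final: 0.052676


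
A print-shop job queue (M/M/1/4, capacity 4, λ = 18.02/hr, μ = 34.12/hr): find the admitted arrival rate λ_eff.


ρ = 0.5281; P_K = (1−ρ)ρ^4/(1−ρ^5) = 0.038284
λ_eff = λ(1 − P_K) = 18.02·(1 − 0.038284) = 18.02·0.961716 = 17.3301 /hr

Final: 17.3301 /hr


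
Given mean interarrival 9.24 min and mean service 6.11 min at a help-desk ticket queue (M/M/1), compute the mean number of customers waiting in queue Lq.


λ = 60/9.24 = 6.4935 /hr
μ = 60/6.11 = 9.8200 /hr
ρ = λ/μ = 6.4935/9.8200 = 0.6613
Lq = ρ²/(1−ρ) = 0.4373/0.3387 = 1.2908

Final: 1.2908


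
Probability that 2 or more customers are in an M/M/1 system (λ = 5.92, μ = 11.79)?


ρ = 5.92/11.79 = 0.5021
P(N ≥ n) = ρ^n = 0.5021^2 = 0.252125

Final: 0.252125


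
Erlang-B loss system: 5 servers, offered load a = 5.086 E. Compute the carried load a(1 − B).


B(5,5.086) = 0.291807 (Erlang-B)
Carried load = a(1 − B) = 5.086·(1 − 0.291807) = 5.086·0.708193 = 3.6019 E

Final: 3.6019 Erlangs


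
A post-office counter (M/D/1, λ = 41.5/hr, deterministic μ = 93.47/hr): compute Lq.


ρ = 41.5/93.47 = 0.4440
M/D/1: Lq = ρ²/(2(1−ρ)) = 0.1971/(2·0.5560) = 0.17727

Final: 0.17727


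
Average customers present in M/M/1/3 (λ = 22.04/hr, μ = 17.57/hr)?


ρ = 22.04/17.57 = 1.2544
L = ρ[1 − (K+1)ρ^K + Kρ^(K+1)] / [(1−ρ)(1−ρ^(K+1))]
Numerator: 1.2544·(1 − 4·1.973874 + 3·2.476049) = 0.668164
Denominator: (-0.2544)·(-1.476049) = 0.375523
L = 0.668164/0.375523 = 1.7793

Final: 1.7793


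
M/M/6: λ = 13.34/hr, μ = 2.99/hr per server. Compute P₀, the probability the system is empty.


a = λ/μ = 13.34/2.99 = 4.4615; ρ = a/c = 0.7436
Σ_{k=0}^{5} a^k/k! (terms k=0..5) = 1.00000 + 4.46154 + 9.95266 + 14.80140 + 16.50925 + 14.73133 = 61.45618
Tail: a^6/(6!(1−ρ)) = 7886.92748/(720·0.2564) = 42.72086
P₀ = 1/(61.45618 + 42.72086) = 1/104.17703 = 0.009599

Final: 0.009599


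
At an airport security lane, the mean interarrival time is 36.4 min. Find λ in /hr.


λ = 1/(interarrival time) in consistent units.
1 hour = 60 min, so λ = 60/36.4 = 1.6484 per hour

Final: 1.6484 /hr


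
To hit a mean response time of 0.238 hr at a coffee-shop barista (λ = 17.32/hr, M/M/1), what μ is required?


W = 1/(μ−λ) ⇒ μ − λ = 1/W = 1/0.238 = 4.2017
μ = λ + 1/W = 17.32 + 4.2017 = 21.5217 per hr

Final: 21.5217 /hr


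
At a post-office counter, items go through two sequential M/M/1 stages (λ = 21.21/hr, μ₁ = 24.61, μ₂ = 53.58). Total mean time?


Each node sees arrival rate λ = 21.21/hr (tandem ⇒ throughput preserved).
W₁ = 1/(μ₁−λ) = 1/(24.61−21.21) = 0.29412 hr
W₂ = 1/(μ₂−λ) = 1/(53.58−21.21) = 0.03089 hr
W_total = W₁ + W₂ = 0.29412 + 0.03089 = 0.32501 hr

Final: 0.32501 hr


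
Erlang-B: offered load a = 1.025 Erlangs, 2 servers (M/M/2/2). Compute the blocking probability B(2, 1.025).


B(c,a) = (a^c/c!) / Σ_{k=0}^{c} a^k/k!
a^2/2! = 0.525312
Σ terms (k=0..2): 1.00000 + 1.02500 + 0.52531 = 2.550312
B = 0.525312/2.550312 = 0.205980

Final: 0.205980


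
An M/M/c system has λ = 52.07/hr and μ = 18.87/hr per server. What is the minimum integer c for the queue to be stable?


Stability requires cμ > λ ⇔ c > λ/μ.
λ/μ = 52.07/18.87 = 2.7594
Minimum integer c = ⌊2.7594⌋ + 1 = 3
Check: 3·18.87 = 56.61 > 52.07, while 2·18.87 = 37.74 ≤ 52.07

Final: 3 servers


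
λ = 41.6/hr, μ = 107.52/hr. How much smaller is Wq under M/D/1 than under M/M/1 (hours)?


ρ = 41.6/107.52 = 0.3869
Wq(M/M/1) = ρ/(μ−λ) = 0.3869/65.92 = 0.005869 hr
Wq(M/D/1) = ρ/(2(μ−λ)) = 0.002935 hr
Savings = 0.005869 − 0.002935 = 0.002935 hr

Final: 0.002935 hr


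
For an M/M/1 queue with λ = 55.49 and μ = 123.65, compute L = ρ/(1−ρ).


ρ = λ/μ = 55.49/123.65 = 0.4488
L = ρ/(1−ρ) = 0.4488/(1 − 0.4488) = 0.4488/0.5512 = 0.8141

Final: 0.8141


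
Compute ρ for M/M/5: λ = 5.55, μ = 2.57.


ρ = λ/(cμ) = 5.55/(5·2.57) = 5.55/12.85 = 0.4319

Final: 0.4319


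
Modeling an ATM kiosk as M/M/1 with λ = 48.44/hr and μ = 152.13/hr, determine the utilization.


ρ = λ/μ = 48.44/152.13 = 0.3184

Final: 0.3184


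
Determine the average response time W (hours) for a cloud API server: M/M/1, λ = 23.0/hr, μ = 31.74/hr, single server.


W = 1/(μ−λ) = 1/(31.74 − 23.0) = 1/8.74 = 0.1144 hr

Final: 0.1144 hr


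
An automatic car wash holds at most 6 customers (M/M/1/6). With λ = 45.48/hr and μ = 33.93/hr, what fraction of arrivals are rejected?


ρ = λ/μ = 45.48/33.93 = 1.3404
P_K = (1−ρ)ρ^K/(1−ρ^(K+1)) = (-0.3404·5.799888)/(1 − 7.774208)
= -1.974321/-6.774208 = 0.291447

Final: 0.291447


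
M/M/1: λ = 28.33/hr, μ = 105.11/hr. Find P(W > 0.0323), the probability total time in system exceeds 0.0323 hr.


W ~ Exponential(μ−λ) for M/M/1.
μ − λ = 105.11 − 28.33 = 76.7800
P(W > t) = e^{−(μ−λ)t} = e^{−2.4800} = 0.083744

Final: 0.083744


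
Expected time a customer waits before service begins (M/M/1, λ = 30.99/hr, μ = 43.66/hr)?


ρ = 30.99/43.66 = 0.7098
Wq = ρ/(μ−λ) = 0.7098/(43.66 − 30.99) = 0.7098/12.67 = 0.05602 hr

Final: 0.05602 hr


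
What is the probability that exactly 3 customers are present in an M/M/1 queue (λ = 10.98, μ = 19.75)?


ρ = 10.98/19.75 = 0.5559
P_n = (1−ρ)·ρ^n = (1 − 0.5559)·0.5559^3 = 0.4441·0.171833 = 0.076302

Final: 0.076302


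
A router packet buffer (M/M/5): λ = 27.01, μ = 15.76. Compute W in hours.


a = 1.7138; ρ = 0.3428; P₀ = 0.179586
Lq = P₀·a^c·ρ/(c!(1−ρ)²) = 0.01756
Wq = Lq/λ = 0.01756/27.01 = 0.0006501 hr
W = Wq + 1/μ = 0.0006501 + 0.06345 = 0.06410 hr

Final: 0.06410 hr


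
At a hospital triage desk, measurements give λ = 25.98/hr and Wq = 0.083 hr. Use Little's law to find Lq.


Lq = λWq = 25.98·0.083 = 2.1563

Final: 2.1563


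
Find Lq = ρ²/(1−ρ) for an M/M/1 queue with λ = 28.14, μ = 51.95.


ρ = 28.14/51.95 = 0.5417
Lq = ρ²/(1−ρ) = 0.2934/0.4583 = 0.6402

Final: 0.6402


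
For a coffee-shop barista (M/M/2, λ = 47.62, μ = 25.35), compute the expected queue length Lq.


a = λ/μ = 1.8785; ρ = a/2 = 0.9393
P₀ = 0.031326
Lq = P₀·a^c·ρ / (c!·(1−ρ)²) = 0.031326·3.52877·0.9393/(2·0.003691)
= 14.06687

Final: 14.06687


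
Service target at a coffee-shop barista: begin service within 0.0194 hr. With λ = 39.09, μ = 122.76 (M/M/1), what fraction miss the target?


ρ = 39.09/122.76 = 0.3184
P(Wq > t) = ρ·e^{−(μ−λ)t} = 0.3184·e^{−1.6232}
= 0.3184·0.197267 = 0.062815

Final: 0.062815


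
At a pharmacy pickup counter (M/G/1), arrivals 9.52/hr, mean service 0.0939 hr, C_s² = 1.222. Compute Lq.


ρ = λ·E[S] = 9.52·0.0939 = 0.8939
Lq = ρ²(1+C_s²)/(2(1−ρ)) = 0.7991·(1+1.222)/(2·0.1061)
= 0.7991·2.2220/0.2121 = 8.36986

Final: 8.36986


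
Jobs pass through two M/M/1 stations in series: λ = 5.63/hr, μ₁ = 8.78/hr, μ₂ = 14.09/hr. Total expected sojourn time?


Each node sees arrival rate λ = 5.63/hr (tandem ⇒ throughput preserved).
W₁ = 1/(μ₁−λ) = 1/(8.78−5.63) = 0.31746 hr
W₂ = 1/(μ₂−λ) = 1/(14.09−5.63) = 0.11820 hr
W_total = W₁ + W₂ = 0.31746 + 0.11820 = 0.43566 hr

Final: 0.43566 hr


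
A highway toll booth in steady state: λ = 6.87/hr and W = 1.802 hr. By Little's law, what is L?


L = λW = 6.87·1.802 = 12.3797

Final: 12.3797


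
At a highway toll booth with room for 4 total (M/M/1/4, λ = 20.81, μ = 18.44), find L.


ρ = 20.81/18.44 = 1.1285
L = ρ[1 − (K+1)ρ^K + Kρ^(K+1)] / [(1−ρ)(1−ρ^(K+1))]
Numerator: 1.1285·(1 − 5·1.621977 + 4·1.830441) = 0.239113
Denominator: (-0.1285)·(-0.830441) = 0.106732
L = 0.239113/0.106732 = 2.2403

Final: 2.2403


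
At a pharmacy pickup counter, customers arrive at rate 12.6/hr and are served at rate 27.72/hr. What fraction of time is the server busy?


ρ = λ/μ = 12.6/27.72 = 0.4545

Final: 0.4545


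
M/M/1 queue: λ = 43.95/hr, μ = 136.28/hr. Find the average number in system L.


ρ = λ/μ = 43.95/136.28 = 0.3225
L = ρ/(1−ρ) = 0.3225/(1 − 0.3225) = 0.3225/0.6775 = 0.4760

Final: 0.4760


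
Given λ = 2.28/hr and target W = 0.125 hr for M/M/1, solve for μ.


W = 1/(μ−λ) ⇒ μ − λ = 1/W = 1/0.125 = 8.0000
μ = λ + 1/W = 2.28 + 8.0000 = 10.2800 per hr

Final: 10.2800 /hr


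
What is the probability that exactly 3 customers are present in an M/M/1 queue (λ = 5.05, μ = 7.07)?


ρ = 5.05/7.07 = 0.7143
P_n = (1−ρ)·ρ^n = (1 − 0.7143)·0.7143^3 = 0.2857·0.364431 = 0.104123

Final: 0.104123


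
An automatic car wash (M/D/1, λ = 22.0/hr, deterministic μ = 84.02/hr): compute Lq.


ρ = 22.0/84.02 = 0.2618
M/D/1: Lq = ρ²/(2(1−ρ)) = 0.06856/(2·0.7382) = 0.04644

Final: 0.04644


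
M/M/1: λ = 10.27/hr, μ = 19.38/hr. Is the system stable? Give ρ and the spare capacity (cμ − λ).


Total capacity cμ = 1·19.38 = 19.38/hr
ρ = λ/(cμ) = 10.27/19.38 = 0.5299
Stable ⇔ ρ < 1: YES
Spare capacity = cμ − λ = 19.38 − 10.27 = 9.11/hr

Final: ρ = 0.5299; stable; margin = 9.11/hr


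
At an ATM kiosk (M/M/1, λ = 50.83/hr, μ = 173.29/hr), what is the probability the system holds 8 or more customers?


ρ = 50.83/173.29 = 0.2933
P(N ≥ n) = ρ^n = 0.2933^8 = 0.00005480

Final: 0.00005480


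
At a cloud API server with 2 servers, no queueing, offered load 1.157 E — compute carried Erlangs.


B(2,1.157) = 0.236818 (Erlang-B)
Carried load = a(1 − B) = 1.157·(1 − 0.236818) = 1.157·0.763182 = 0.8830 E

Final: 0.8830 Erlangs


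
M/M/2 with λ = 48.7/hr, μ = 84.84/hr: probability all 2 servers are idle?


a = λ/μ = 48.7/84.84 = 0.5740; ρ = a/c = 0.2870
Σ_{k=0}^{1} a^k/k! (terms k=0..1) = 1.00000 + 0.57402 = 1.57402
Tail: a^2/(2!(1−ρ)) = 0.32950/(2·0.7130) = 0.23107
P₀ = 1/(1.57402 + 0.23107) = 1/1.80509 = 0.553988

Final: 0.553988


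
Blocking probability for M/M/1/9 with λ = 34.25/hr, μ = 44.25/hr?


ρ = λ/μ = 34.25/44.25 = 0.7740
P_K = (1−ρ)ρ^K/(1−ρ^(K+1)) = (0.2260·0.099707)/(1 − 0.077174)
= 0.022533/0.922826 = 0.024417

Final: 0.024417


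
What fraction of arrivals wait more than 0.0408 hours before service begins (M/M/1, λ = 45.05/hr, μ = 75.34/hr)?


ρ = 45.05/75.34 = 0.5980
P(Wq > t) = ρ·e^{−(μ−λ)t} = 0.5980·e^{−1.2358}
= 0.5980·0.290593 = 0.173762

Final: 0.173762


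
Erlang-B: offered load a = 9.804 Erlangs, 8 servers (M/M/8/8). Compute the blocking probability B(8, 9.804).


B(c,a) = (a^c/c!) / Σ_{k=0}^{c} a^k/k!
a^8/8! = 2116.927074
Σ terms (k=0..8): 1.00000 + 9.80400 + 48.05921 + 157.05749 + 384.94791 + 754.80587 + 1233.35279 + 1727.39867 + 2116.92707 = 6433.353011
B = 2116.927074/6433.353011 = 0.329055

Final: 0.329055


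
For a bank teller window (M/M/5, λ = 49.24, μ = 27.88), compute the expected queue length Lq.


a = λ/μ = 1.7661; ρ = a/5 = 0.3532
P₀ = 0.170336
Lq = P₀·a^c·ρ / (c!·(1−ρ)²) = 0.170336·17.18408·0.3532/(120·0.41831)
= 0.02060

Final: 0.02060


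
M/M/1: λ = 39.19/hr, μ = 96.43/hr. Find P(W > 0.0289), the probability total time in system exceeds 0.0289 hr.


W ~ Exponential(μ−λ) for M/M/1.
μ − λ = 96.43 − 39.19 = 57.2400
P(W > t) = e^{−(μ−λ)t} = e^{−1.6542} = 0.191238

Final: 0.191238


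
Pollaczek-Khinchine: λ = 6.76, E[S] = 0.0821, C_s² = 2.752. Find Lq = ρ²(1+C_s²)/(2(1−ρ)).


ρ = λ·E[S] = 6.76·0.0821 = 0.5550
Lq = ρ²(1+C_s²)/(2(1−ρ)) = 0.3080·(1+2.752)/(2·0.4450)
= 0.3080·3.7520/0.8900 = 1.29852

Final: 1.29852


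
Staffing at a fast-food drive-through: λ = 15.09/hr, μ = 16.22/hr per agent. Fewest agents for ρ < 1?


Stability requires cμ > λ ⇔ c > λ/μ.
λ/μ = 15.09/16.22 = 0.9303
Minimum integer c = ⌊0.9303⌋ + 1 = 1
Check: 1·16.22 = 16.22 > 15.09, while 0·16.22 = 0.00 ≤ 15.09

Final: 1 servers


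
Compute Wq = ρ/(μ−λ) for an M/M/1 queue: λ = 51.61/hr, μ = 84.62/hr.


ρ = 51.61/84.62 = 0.6099
Wq = ρ/(μ−λ) = 0.6099/(84.62 − 51.61) = 0.6099/33.01 = 0.01848 hr

Final: 0.01848 hr


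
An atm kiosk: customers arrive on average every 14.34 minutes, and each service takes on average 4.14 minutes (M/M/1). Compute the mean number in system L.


λ = 60/14.34 = 4.1841 /hr
μ = 60/4.14 = 14.4928 /hr
ρ = λ/μ = 4.1841/14.4928 = 0.2887
L = ρ/(1−ρ) = 0.2887/0.7113 = 0.4059

Final: 0.4059


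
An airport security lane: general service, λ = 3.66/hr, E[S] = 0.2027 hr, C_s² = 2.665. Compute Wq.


ρ = λ·E[S] = 3.66·0.2027 = 0.7419
E[S²] = E[S]²(1+C_s²) = 0.2027²·(1+2.665) = 0.150585
Wq = λ·E[S²]/(2(1−ρ)) = 3.66·0.150585/(2·0.2581) = 1.06761 hr

Final: 1.06761 hr


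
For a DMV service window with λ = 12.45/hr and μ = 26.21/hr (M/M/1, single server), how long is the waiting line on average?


ρ = 12.45/26.21 = 0.4750
Lq = ρ²/(1−ρ) = 0.2256/0.5250 = 0.4298

Final: 0.4298


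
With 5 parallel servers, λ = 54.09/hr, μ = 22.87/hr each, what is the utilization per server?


ρ = λ/(cμ) = 54.09/(5·22.87) = 54.09/114.35 = 0.4730

Final: 0.4730


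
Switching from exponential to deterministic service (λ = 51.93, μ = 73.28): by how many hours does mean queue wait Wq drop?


ρ = 51.93/73.28 = 0.7087
Wq(M/M/1) = ρ/(μ−λ) = 0.7087/21.35 = 0.03319 hr
Wq(M/D/1) = ρ/(2(μ−λ)) = 0.01660 hr
Savings = 0.03319 − 0.01660 = 0.01660 hr

Final: 0.01660 hr


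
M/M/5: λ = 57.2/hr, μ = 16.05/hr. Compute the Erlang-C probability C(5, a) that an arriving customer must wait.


a = λ/μ = 3.5639; ρ = a/5 = 0.7128
P₀ = 0.023889 (from M/M/c formula)
C(c,a) = [a^c/(c!(1−ρ))]·P₀ = [574.91675/(120·0.2872)]·0.023889
= 16.68007·0.023889 = 0.398470

Final: 0.398470


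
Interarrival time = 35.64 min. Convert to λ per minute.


λ = 1/(interarrival time) in consistent units.
1 minute = 1 min, so λ = 1/35.64 = 0.02806 per minute

Final: 0.02806 /min


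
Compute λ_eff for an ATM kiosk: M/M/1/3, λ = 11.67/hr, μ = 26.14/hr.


ρ = 0.4464; P_K = (1−ρ)ρ^3/(1−ρ^4) = 0.051294
λ_eff = λ(1 − P_K) = 11.67·(1 − 0.051294) = 11.67·0.948706 = 11.0714 /hr

Final: 11.0714 /hr


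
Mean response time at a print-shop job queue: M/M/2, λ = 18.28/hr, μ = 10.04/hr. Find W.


a = 1.8207; ρ = 0.9104; P₀ = 0.046924
Lq = P₀·a^c·ρ/(c!(1−ρ)²) = 8.81138
Wq = Lq/λ = 8.81138/18.28 = 0.48202 hr
W = Wq + 1/μ = 0.48202 + 0.09960 = 0.58162 hr

Final: 0.58162 hr


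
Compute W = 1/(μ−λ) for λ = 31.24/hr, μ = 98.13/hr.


W = 1/(μ−λ) = 1/(98.13 − 31.24) = 1/66.89 = 0.01495 hr

Final: 0.01495 hr


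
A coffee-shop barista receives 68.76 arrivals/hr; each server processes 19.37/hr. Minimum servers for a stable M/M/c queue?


Stability requires cμ > λ ⇔ c > λ/μ.
λ/μ = 68.76/19.37 = 3.5498
Minimum integer c = ⌊3.5498⌋ + 1 = 4
Check: 4·19.37 = 77.48 > 68.76, while 3·19.37 = 58.11 ≤ 68.76

Final: 4 servers


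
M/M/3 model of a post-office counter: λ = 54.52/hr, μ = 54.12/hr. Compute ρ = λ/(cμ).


ρ = λ/(cμ) = 54.52/(3·54.12) = 54.52/162.36 = 0.3358

Final: 0.3358


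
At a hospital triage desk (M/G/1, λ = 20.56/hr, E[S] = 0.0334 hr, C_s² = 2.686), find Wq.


ρ = λ·E[S] = 20.56·0.0334 = 0.6867
E[S²] = E[S]²(1+C_s²) = 0.0334²·(1+2.686) = 0.004112
Wq = λ·E[S²]/(2(1−ρ)) = 20.56·0.004112/(2·0.3133) = 0.13492 hr

Final: 0.13492 hr


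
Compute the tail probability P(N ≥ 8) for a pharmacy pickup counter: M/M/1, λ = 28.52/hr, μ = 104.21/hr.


ρ = 28.52/104.21 = 0.2737
P(N ≥ n) = ρ^n = 0.2737^8 = 0.00003147

Final: 0.00003147


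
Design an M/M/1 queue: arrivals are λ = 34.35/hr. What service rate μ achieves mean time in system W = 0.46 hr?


W = 1/(μ−λ) ⇒ μ − λ = 1/W = 1/0.46 = 2.1739
μ = λ + 1/W = 34.35 + 2.1739 = 36.5239 per hr

Final: 36.5239 /hr


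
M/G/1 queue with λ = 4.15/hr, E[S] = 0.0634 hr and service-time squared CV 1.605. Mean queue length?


ρ = λ·E[S] = 4.15·0.0634 = 0.2631
Lq = ρ²(1+C_s²)/(2(1−ρ)) = 0.06923·(1+1.605)/(2·0.7369)
= 0.06923·2.6050/1.4738 = 0.12236

Final: 0.12236


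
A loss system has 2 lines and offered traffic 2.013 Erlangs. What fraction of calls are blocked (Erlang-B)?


B(c,a) = (a^c/c!) / Σ_{k=0}^{c} a^k/k!
a^2/2! = 2.026084
Σ terms (k=0..2): 1.00000 + 2.01300 + 2.02608 = 5.039084
B = 2.026084/5.039084 = 0.402074

Final: 0.402074


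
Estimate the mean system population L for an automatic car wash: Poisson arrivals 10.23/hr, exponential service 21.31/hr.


ρ = λ/μ = 10.23/21.31 = 0.4801
L = ρ/(1−ρ) = 0.4801/(1 − 0.4801) = 0.4801/0.5199 = 0.9233

Final: 0.9233


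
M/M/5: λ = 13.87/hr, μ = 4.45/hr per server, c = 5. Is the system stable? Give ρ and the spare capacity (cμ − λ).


Total capacity cμ = 5·4.45 = 22.25/hr
ρ = λ/(cμ) = 13.87/22.25 = 0.6234
Stable ⇔ ρ < 1: YES
Spare capacity = cμ − λ = 22.25 − 13.87 = 8.38/hr

Final: ρ = 0.6234; stable; margin = 8.38/hr


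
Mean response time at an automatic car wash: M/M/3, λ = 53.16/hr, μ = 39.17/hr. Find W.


a = 1.3572; ρ = 0.4524; P₀ = 0.247592
Lq = P₀·a^c·ρ/(c!(1−ρ)²) = 0.15561
Wq = Lq/λ = 0.15561/53.16 = 0.002927 hr
W = Wq + 1/μ = 0.002927 + 0.02553 = 0.02846 hr

Final: 0.02846 hr


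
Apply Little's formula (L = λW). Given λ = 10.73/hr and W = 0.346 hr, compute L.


L = λW = 10.73·0.346 = 3.7126

Final: 3.7126


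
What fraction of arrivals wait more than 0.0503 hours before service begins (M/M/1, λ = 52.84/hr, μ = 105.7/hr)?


ρ = 52.84/105.7 = 0.4999
P(Wq > t) = ρ·e^{−(μ−λ)t} = 0.4999·e^{−2.6589}
= 0.4999·0.070028 = 0.035007

Final: 0.035007


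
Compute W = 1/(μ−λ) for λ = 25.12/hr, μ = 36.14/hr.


W = 1/(μ−λ) = 1/(36.14 − 25.12) = 1/11.02 = 0.09074 hr

Final: 0.09074 hr


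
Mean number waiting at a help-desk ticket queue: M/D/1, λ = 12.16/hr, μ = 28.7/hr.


ρ = 12.16/28.7 = 0.4237
M/D/1: Lq = ρ²/(2(1−ρ)) = 0.1795/(2·0.5763) = 0.15575

Final: 0.15575


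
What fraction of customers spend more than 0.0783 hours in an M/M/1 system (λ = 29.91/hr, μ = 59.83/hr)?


W ~ Exponential(μ−λ) for M/M/1.
μ − λ = 59.83 − 29.91 = 29.9200
P(W > t) = e^{−(μ−λ)t} = e^{−2.3427} = 0.096064

Final: 0.096064


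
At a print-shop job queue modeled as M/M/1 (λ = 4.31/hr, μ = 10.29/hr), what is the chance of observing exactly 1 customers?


ρ = 4.31/10.29 = 0.4189
P_n = (1−ρ)·ρ^n = (1 − 0.4189)·0.4189^1 = 0.5811·0.418853 = 0.243415

Final: 0.243415


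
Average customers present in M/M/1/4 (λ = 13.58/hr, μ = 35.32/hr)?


ρ = 13.58/35.32 = 0.3845
L = ρ[1 − (K+1)ρ^K + Kρ^(K+1)] / [(1−ρ)(1−ρ^(K+1))]
Numerator: 0.3845·(1 − 5·0.021853 + 4·0.008402) = 0.355396
Denominator: (0.6155)·(0.991598) = 0.610344
L = 0.355396/0.610344 = 0.5823

Final: 0.5823


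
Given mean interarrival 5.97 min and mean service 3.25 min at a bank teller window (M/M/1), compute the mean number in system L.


λ = 60/5.97 = 10.0503 /hr
μ = 60/3.25 = 18.4615 /hr
ρ = λ/μ = 10.0503/18.4615 = 0.5444
L = ρ/(1−ρ) = 0.5444/0.4556 = 1.1949

Final: 1.1949


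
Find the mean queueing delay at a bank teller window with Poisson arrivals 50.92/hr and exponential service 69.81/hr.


ρ = 50.92/69.81 = 0.7294
Wq = ρ/(μ−λ) = 0.7294/(69.81 − 50.92) = 0.7294/18.89 = 0.03861 hr

Final: 0.03861 hr


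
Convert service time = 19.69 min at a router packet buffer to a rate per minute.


μ = 1/(service time) in consistent units.
1 minute = 1 min, so μ = 1/19.69 = 0.05079 per minute

Final: 0.05079 /min


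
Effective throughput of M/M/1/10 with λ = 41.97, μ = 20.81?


ρ = 2.0168; P_K = (1−ρ)ρ^10/(1−ρ^11) = 0.504394
λ_eff = λ(1 − P_K) = 41.97·(1 − 0.504394) = 41.97·0.495606 = 20.8006 /hr

Final: 20.8006 /hr


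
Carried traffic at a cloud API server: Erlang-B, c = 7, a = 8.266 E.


B(7,8.266) = 0.322966 (Erlang-B)
Carried load = a(1 − B) = 8.266·(1 − 0.322966) = 8.266·0.677034 = 5.5964 E

Final: 5.5964 Erlangs


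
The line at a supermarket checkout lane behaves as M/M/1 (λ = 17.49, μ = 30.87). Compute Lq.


ρ = 17.49/30.87 = 0.5666
Lq = ρ²/(1−ρ) = 0.3210/0.4334 = 0.7406

Final: 0.7406


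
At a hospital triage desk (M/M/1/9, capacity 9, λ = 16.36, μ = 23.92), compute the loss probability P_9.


ρ = λ/μ = 16.36/23.92 = 0.6839
P_K = (1−ρ)ρ^K/(1−ρ^(K+1)) = (0.3161·0.032749)/(1 − 0.022399)
= 0.010350/0.977601 = 0.010588

Final: 0.010588


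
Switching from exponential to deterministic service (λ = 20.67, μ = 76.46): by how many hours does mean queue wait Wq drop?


ρ = 20.67/76.46 = 0.2703
Wq(M/M/1) = ρ/(μ−λ) = 0.2703/55.79 = 0.004846 hr
Wq(M/D/1) = ρ/(2(μ−λ)) = 0.002423 hr
Savings = 0.004846 − 0.002423 = 0.002423 hr

Final: 0.002423 hr


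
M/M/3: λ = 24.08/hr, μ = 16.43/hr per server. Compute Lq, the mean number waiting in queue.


a = λ/μ = 1.4656; ρ = a/3 = 0.4885
P₀ = 0.219035
Lq = P₀·a^c·ρ / (c!·(1−ρ)²) = 0.219035·3.14816·0.4885/(6·0.26159)
= 0.21463

Final: 0.21463


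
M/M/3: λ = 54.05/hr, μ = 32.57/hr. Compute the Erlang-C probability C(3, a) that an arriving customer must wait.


a = λ/μ = 1.6595; ρ = a/3 = 0.5532
P₀ = 0.174182 (from M/M/c formula)
C(c,a) = [a^c/(c!(1−ρ))]·P₀ = [4.57019/(6·0.4468)]·0.174182
= 1.70466·0.174182 = 0.296920

Final: 0.296920


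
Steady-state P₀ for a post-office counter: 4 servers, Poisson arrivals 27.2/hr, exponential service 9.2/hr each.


a = λ/μ = 27.2/9.2 = 2.9565; ρ = a/c = 0.7391
Σ_{k=0}^{3} a^k/k! (terms k=0..3) = 1.00000 + 2.95652 + 4.37051 + 4.30717 = 12.63420
Tail: a^4/(4!(1−ρ)) = 76.40544/(24·0.2609) = 12.20365
P₀ = 1/(12.63420 + 12.20365) = 1/24.83785 = 0.040261

Final: 0.040261


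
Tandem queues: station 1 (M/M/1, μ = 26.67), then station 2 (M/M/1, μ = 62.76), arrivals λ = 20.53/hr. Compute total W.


Each node sees arrival rate λ = 20.53/hr (tandem ⇒ throughput preserved).
W₁ = 1/(μ₁−λ) = 1/(26.67−20.53) = 0.16287 hr
W₂ = 1/(μ₂−λ) = 1/(62.76−20.53) = 0.02368 hr
W_total = W₁ + W₂ = 0.16287 + 0.02368 = 0.18655 hr

Final: 0.18655 hr


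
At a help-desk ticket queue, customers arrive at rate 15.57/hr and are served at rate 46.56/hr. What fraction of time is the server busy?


ρ = λ/μ = 15.57/46.56 = 0.3344

Final: 0.3344


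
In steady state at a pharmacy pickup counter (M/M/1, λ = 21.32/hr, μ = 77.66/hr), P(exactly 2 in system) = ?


ρ = 21.32/77.66 = 0.2745
P_n = (1−ρ)·ρ^n = (1 − 0.2745)·0.2745^2 = 0.7255·0.075367 = 0.054676

Final: 0.054676


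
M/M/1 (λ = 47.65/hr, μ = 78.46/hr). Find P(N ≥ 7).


ρ = 47.65/78.46 = 0.6073
P(N ≥ n) = ρ^n = 0.6073^7 = 0.030472

Final: 0.030472


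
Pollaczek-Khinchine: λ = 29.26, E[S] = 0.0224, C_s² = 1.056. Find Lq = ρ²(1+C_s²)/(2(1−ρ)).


ρ = λ·E[S] = 29.26·0.0224 = 0.6554
Lq = ρ²(1+C_s²)/(2(1−ρ)) = 0.4296·(1+1.056)/(2·0.3446)
= 0.4296·2.0560/0.6892 = 1.28160

Final: 1.28160


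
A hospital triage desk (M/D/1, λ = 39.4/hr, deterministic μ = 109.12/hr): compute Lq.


ρ = 39.4/109.12 = 0.3611
M/D/1: Lq = ρ²/(2(1−ρ)) = 0.1304/(2·0.6389) = 0.10202

Final: 0.10202


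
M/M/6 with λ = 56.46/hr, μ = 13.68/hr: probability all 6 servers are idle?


a = λ/μ = 56.46/13.68 = 4.1272; ρ = a/c = 0.6879
Σ_{k=0}^{5} a^k/k! (terms k=0..5) = 1.00000 + 4.12719 + 8.51686 + 11.71691 + 12.08949 + 9.97913 = 47.42958
Tail: a^6/(6!(1−ρ)) = 4942.29493/(720·0.3121) = 21.99148
P₀ = 1/(47.42958 + 21.99148) = 1/69.42106 = 0.014405

Final: 0.014405


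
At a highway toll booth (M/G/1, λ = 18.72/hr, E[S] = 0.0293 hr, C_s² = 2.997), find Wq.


ρ = λ·E[S] = 18.72·0.0293 = 0.5485
E[S²] = E[S]²(1+C_s²) = 0.0293²·(1+2.997) = 0.003431
Wq = λ·E[S²]/(2(1−ρ)) = 18.72·0.003431/(2·0.4515) = 0.07114 hr

Final: 0.07114 hr


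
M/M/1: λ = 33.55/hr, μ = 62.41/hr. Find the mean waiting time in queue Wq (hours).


ρ = 33.55/62.41 = 0.5376
Wq = ρ/(μ−λ) = 0.5376/(62.41 − 33.55) = 0.5376/28.86 = 0.01863 hr

Final: 0.01863 hr


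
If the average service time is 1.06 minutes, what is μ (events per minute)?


μ = 1/(service time) in consistent units.
1 minute = 1 min, so μ = 1/1.06 = 0.9434 per minute

Final: 0.9434 /min


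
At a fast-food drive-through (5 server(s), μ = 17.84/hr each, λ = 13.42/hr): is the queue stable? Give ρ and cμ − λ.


Total capacity cμ = 5·17.84 = 89.20/hr
ρ = λ/(cμ) = 13.42/89.20 = 0.1504
Stable ⇔ ρ < 1: YES
Spare capacity = cμ − λ = 89.20 − 13.42 = 75.78/hr

Final: ρ = 0.1504; stable; margin = 75.78/hr


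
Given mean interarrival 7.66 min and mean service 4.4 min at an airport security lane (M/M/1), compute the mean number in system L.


λ = 60/7.66 = 7.8329 /hr
μ = 60/4.4 = 13.6364 /hr
ρ = λ/μ = 7.8329/13.6364 = 0.5744
L = ρ/(1−ρ) = 0.5744/0.4256 = 1.3497

Final: 1.3497


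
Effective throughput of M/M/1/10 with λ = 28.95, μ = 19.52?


ρ = 1.4831; P_K = (1−ρ)ρ^10/(1−ρ^11) = 0.330056
λ_eff = λ(1 − P_K) = 28.95·(1 − 0.330056) = 28.95·0.669944 = 19.3949 /hr

Final: 19.3949 /hr


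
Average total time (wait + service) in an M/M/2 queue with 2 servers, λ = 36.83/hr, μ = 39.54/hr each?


a = 0.9315; ρ = 0.4657; P₀ = 0.364507
Lq = P₀·a^c·ρ/(c!(1−ρ)²) = 0.25800
Wq = Lq/λ = 0.25800/36.83 = 0.007005 hr
W = Wq + 1/μ = 0.007005 + 0.02529 = 0.03230 hr

Final: 0.03230 hr


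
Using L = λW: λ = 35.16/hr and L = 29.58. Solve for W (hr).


W = L/λ = 29.58/35.16 = 0.8413 hr

Final: 0.8413 hr


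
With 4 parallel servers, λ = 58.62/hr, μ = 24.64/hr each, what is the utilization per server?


ρ = λ/(cμ) = 58.62/(4·24.64) = 58.62/98.56 = 0.5948

Final: 0.5948


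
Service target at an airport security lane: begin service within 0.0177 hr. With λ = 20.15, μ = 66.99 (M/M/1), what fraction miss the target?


ρ = 20.15/66.99 = 0.3008
P(Wq > t) = ρ·e^{−(μ−λ)t} = 0.3008·e^{−0.8291}
= 0.3008·0.436456 = 0.131282

Final: 0.131282


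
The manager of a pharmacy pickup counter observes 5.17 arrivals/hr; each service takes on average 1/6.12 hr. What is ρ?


ρ = λ/μ = 5.17/6.12 = 0.8448

Final: 0.8448


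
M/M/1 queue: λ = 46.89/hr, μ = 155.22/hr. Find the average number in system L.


ρ = λ/μ = 46.89/155.22 = 0.3021
L = ρ/(1−ρ) = 0.3021/(1 − 0.3021) = 0.3021/0.6979 = 0.4328

Final: 0.4328


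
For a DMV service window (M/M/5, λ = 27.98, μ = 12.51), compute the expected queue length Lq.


a = λ/μ = 2.2366; ρ = a/5 = 0.4473
P₀ = 0.105383
Lq = P₀·a^c·ρ / (c!·(1−ρ)²) = 0.105383·55.96957·0.4473/(120·0.30545)
= 0.07198

Final: 0.07198


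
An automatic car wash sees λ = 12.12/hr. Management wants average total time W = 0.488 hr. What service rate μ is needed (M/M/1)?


W = 1/(μ−λ) ⇒ μ − λ = 1/W = 1/0.488 = 2.0492
μ = λ + 1/W = 12.12 + 2.0492 = 14.1692 per hr

Final: 14.1692 /hr


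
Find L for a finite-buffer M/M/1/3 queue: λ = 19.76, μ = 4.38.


ρ = 19.76/4.38 = 4.5114
L = ρ[1 − (K+1)ρ^K + Kρ^(K+1)] / [(1−ρ)(1−ρ^(K+1))]
Numerator: 4.5114·(1 − 4·91.820254 + 3·414.239319) = 3953.971223
Denominator: (-3.5114)·(-413.239319) = 1451.054960
L = 3953.971223/1451.054960 = 2.7249

Final: 2.7249


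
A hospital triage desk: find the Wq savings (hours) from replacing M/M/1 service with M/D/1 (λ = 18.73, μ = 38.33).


ρ = 18.73/38.33 = 0.4887
Wq(M/M/1) = ρ/(μ−λ) = 0.4887/19.60 = 0.02493 hr
Wq(M/D/1) = ρ/(2(μ−λ)) = 0.01247 hr
Savings = 0.02493 − 0.01247 = 0.01247 hr

Final: 0.01247 hr


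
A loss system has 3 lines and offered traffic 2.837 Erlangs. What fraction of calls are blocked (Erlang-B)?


B(c,a) = (a^c/c!) / Σ_{k=0}^{c} a^k/k!
a^3/3! = 3.805632
Σ terms (k=0..3): 1.00000 + 2.83700 + 4.02428 + 3.80563 = 11.666916
B = 3.805632/11.666916 = 0.326190

Final: 0.326190


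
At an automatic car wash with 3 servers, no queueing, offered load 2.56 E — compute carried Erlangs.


B(3,2.56) = 0.290273 (Erlang-B)
Carried load = a(1 − B) = 2.56·(1 − 0.290273) = 2.56·0.709727 = 1.8169 E

Final: 1.8169 Erlangs


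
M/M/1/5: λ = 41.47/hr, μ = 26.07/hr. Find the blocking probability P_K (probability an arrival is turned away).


ρ = λ/μ = 41.47/26.07 = 1.5907
P_K = (1−ρ)ρ^K/(1−ρ^(K+1)) = (-0.5907·10.185094)/(1 − 16.201604)
= -6.016511/-15.201604 = 0.395781

Final: 0.395781


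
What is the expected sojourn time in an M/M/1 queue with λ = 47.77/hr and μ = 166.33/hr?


W = 1/(μ−λ) = 1/(166.33 − 47.77) = 1/118.56 = 0.008435 hr

Final: 0.008435 hr


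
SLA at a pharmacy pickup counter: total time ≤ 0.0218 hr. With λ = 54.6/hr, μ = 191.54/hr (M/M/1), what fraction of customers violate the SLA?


W ~ Exponential(μ−λ) for M/M/1.
μ − λ = 191.54 − 54.6 = 136.9400
P(W > t) = e^{−(μ−λ)t} = e^{−2.9853} = 0.050525

Final: 0.050525


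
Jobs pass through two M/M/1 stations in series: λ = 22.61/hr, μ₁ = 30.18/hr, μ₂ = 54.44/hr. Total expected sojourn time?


Each node sees arrival rate λ = 22.61/hr (tandem ⇒ throughput preserved).
W₁ = 1/(μ₁−λ) = 1/(30.18−22.61) = 0.13210 hr
W₂ = 1/(μ₂−λ) = 1/(54.44−22.61) = 0.03142 hr
W_total = W₁ + W₂ = 0.13210 + 0.03142 = 0.16352 hr

Final: 0.16352 hr


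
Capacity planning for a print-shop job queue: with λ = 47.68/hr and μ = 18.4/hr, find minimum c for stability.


Stability requires cμ > λ ⇔ c > λ/μ.
λ/μ = 47.68/18.4 = 2.5913
Minimum integer c = ⌊2.5913⌋ + 1 = 3
Check: 3·18.4 = 55.20 > 47.68, while 2·18.4 = 36.80 ≤ 47.68

Final: 3 servers


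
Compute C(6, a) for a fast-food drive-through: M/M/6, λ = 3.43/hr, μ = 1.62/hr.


a = λ/μ = 2.1173; ρ = a/6 = 0.3529
P₀ = 0.120107 (from M/M/c formula)
C(c,a) = [a^c/(c!(1−ρ))]·P₀ = [90.08959/(720·0.6471)]·0.120107
= 0.19336·0.120107 = 0.023223

Final: 0.023223


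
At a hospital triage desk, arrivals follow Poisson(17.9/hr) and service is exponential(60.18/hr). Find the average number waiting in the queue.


ρ = 17.9/60.18 = 0.2974
Lq = ρ²/(1−ρ) = 0.08847/0.7026 = 0.1259

Final: 0.1259


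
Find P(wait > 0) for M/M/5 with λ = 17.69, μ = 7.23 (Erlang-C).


a = λ/μ = 2.4467; ρ = a/5 = 0.4893
P₀ = 0.084705 (from M/M/c formula)
C(c,a) = [a^c/(c!(1−ρ))]·P₀ = [87.68952/(120·0.5107)]·0.084705
= 1.43101·0.084705 = 0.121214

Final: 0.121214


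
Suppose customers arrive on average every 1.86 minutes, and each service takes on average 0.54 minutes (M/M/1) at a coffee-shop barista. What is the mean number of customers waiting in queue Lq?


λ = 60/1.86 = 32.2581 /hr
μ = 60/0.54 = 111.1111 /hr
ρ = λ/μ = 32.2581/111.1111 = 0.2903
Lq = ρ²/(1−ρ) = 0.08429/0.7097 = 0.1188

Final: 0.1188


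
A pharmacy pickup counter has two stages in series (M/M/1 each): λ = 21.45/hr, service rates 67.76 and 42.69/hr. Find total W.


Each node sees arrival rate λ = 21.45/hr (tandem ⇒ throughput preserved).
W₁ = 1/(μ₁−λ) = 1/(67.76−21.45) = 0.02159 hr
W₂ = 1/(μ₂−λ) = 1/(42.69−21.45) = 0.04708 hr
W_total = W₁ + W₂ = 0.02159 + 0.04708 = 0.06867 hr

Final: 0.06867 hr


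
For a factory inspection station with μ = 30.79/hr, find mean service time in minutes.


Mean service time = 1/μ = 1/30.79 hour = 0.03248 hour
In minutes: 0.03248 × 60 = 1.9487 min

Final: 1.9487 min


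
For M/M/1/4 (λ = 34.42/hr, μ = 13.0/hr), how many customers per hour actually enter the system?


ρ = 2.6477; P_K = (1−ρ)ρ^4/(1−ρ^5) = 0.627132
λ_eff = λ(1 − P_K) = 34.42·(1 − 0.627132) = 34.42·0.372868 = 12.8341 /hr

Final: 12.8341 /hr


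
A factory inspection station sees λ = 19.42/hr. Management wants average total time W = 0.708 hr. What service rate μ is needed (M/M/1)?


W = 1/(μ−λ) ⇒ μ − λ = 1/W = 1/0.708 = 1.4124
μ = λ + 1/W = 19.42 + 1.4124 = 20.8324 per hr

Final: 20.8324 /hr
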